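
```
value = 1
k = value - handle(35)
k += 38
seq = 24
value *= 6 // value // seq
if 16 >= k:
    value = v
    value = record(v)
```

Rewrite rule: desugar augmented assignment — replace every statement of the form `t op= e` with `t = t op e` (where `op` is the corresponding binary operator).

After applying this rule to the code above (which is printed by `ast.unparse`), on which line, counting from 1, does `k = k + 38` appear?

Transformed code:
value = 1
k = value - handle(35)
k = k + 38
seq = 24
value = value * (6 // value // seq)
if 16 >= k:
    value = v
    value = record(v)

3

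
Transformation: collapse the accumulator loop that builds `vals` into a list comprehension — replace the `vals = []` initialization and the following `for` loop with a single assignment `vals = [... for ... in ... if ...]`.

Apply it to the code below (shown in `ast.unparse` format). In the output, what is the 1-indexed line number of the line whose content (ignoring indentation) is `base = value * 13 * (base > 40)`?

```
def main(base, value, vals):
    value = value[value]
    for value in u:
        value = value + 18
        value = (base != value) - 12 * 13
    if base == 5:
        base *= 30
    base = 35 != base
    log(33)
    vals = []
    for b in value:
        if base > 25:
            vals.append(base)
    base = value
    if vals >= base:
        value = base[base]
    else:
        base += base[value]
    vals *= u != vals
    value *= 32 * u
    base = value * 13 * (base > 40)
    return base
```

18

Transformed code:
def main(base, value, vals):
    value = value[value]
    for value in u:
        value = value + 18
        value = (base != value) - 12 * 13
    if base == 5:
        base *= 30
    base = 35 != base
    log(33)
    vals = [base for b in value if base > 25]
    base = value
    if vals >= base:
        value = base[base]
    else:
        base += base[value]
    vals *= u != vals
    value *= 32 * u
    base = value * 13 * (base > 40)
    return base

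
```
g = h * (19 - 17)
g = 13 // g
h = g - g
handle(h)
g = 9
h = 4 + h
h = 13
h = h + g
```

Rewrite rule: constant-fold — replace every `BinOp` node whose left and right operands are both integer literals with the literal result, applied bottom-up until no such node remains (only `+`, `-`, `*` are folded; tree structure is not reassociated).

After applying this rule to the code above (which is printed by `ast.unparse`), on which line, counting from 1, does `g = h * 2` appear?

Transformed code:
g = h * 2
g = 13 // g
h = g - g
handle(h)
g = 9
h = 4 + h
h = 13
h = h + g

1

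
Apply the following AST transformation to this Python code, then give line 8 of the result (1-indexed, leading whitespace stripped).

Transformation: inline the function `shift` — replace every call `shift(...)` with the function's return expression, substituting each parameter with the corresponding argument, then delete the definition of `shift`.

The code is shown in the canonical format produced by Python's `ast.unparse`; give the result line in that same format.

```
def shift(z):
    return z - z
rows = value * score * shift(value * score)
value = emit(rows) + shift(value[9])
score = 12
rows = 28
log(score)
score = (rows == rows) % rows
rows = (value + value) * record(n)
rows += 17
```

rows += 17

Transformed code:
rows = value * score * (value * score - value * score)
value = emit(rows) + (value[9] - value[9])
score = 12
rows = 28
log(score)
score = (rows == rows) % rows
rows = (value + value) * record(n)
rows += 17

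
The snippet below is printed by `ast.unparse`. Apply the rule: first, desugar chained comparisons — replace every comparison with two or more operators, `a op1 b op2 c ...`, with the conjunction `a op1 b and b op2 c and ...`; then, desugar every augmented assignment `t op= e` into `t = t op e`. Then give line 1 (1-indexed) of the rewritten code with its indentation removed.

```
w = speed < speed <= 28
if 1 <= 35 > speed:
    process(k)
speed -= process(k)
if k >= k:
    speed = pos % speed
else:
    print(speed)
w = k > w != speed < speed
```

Transformed code:
w = speed < speed and speed <= 28
if 1 <= 35 and 35 > speed:
    process(k)
speed = speed - process(k)
if k >= k:
    speed = pos % speed
else:
    print(speed)
w = k > w and w != speed and (speed < speed)

w = speed < speed and speed <= 28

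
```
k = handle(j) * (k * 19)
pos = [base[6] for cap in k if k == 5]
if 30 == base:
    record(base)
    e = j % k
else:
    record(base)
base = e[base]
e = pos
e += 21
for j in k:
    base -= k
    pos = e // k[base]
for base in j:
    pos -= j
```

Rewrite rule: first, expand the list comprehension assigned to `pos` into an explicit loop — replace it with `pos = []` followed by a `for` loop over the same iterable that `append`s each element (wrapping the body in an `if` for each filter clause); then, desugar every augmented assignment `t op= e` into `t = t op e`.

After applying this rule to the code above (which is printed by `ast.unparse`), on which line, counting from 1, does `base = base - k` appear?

Transformed code:
k = handle(j) * (k * 19)
pos = []
for cap in k:
    if k == 5:
        pos.append(base[6])
if 30 == base:
    record(base)
    e = j % k
else:
    record(base)
base = e[base]
e = pos
e = e + 21
for j in k:
    base = base - k
    pos = e // k[base]
for base in j:
    pos = pos - j

15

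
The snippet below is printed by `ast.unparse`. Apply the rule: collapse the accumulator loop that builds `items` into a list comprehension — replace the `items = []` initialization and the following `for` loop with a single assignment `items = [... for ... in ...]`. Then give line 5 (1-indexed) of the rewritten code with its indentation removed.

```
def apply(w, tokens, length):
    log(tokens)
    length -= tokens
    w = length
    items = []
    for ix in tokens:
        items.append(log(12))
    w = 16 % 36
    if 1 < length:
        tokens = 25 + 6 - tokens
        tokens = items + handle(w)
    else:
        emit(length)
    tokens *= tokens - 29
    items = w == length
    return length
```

Transformed code:
def apply(w, tokens, length):
    log(tokens)
    length -= tokens
    w = length
    items = [log(12) for ix in tokens]
    w = 16 % 36
    if 1 < length:
        tokens = 25 + 6 - tokens
        tokens = items + handle(w)
    else:
        emit(length)
    tokens *= tokens - 29
    items = w == length
    return length

items = [log(12) for ix in tokens]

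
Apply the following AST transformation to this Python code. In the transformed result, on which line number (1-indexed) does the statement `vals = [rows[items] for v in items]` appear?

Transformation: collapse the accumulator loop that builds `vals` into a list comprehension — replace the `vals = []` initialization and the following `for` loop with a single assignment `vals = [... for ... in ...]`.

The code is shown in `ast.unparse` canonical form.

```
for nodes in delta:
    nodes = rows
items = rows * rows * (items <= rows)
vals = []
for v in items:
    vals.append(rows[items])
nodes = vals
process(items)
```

Transformed code:
for nodes in delta:
    nodes = rows
items = rows * rows * (items <= rows)
vals = [rows[items] for v in items]
nodes = vals
process(items)

4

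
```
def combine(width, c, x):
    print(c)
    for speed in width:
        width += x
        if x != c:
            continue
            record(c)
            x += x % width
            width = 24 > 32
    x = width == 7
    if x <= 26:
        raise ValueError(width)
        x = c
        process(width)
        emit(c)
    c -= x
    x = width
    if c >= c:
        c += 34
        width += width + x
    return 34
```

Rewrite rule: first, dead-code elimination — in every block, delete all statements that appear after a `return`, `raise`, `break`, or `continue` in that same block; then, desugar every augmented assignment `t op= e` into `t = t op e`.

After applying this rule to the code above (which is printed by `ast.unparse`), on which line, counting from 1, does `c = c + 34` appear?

Transformed code:
def combine(width, c, x):
    print(c)
    for speed in width:
        width = width + x
        if x != c:
            continue
    x = width == 7
    if x <= 26:
        raise ValueError(width)
    c = c - x
    x = width
    if c >= c:
        c = c + 34
        width = width + (width + x)
    return 34

13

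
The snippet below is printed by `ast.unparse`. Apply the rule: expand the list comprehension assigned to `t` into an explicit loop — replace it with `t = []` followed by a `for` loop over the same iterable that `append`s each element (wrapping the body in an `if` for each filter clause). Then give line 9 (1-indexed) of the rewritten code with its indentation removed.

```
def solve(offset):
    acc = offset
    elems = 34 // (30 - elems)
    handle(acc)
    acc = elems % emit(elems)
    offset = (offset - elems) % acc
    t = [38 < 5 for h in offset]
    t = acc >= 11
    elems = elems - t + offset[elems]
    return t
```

Transformed code:
def solve(offset):
    acc = offset
    elems = 34 // (30 - elems)
    handle(acc)
    acc = elems % emit(elems)
    offset = (offset - elems) % acc
    t = []
    for h in offset:
        t.append(38 < 5)
    t = acc >= 11
    elems = elems - t + offset[elems]
    return t

t.append(38 < 5)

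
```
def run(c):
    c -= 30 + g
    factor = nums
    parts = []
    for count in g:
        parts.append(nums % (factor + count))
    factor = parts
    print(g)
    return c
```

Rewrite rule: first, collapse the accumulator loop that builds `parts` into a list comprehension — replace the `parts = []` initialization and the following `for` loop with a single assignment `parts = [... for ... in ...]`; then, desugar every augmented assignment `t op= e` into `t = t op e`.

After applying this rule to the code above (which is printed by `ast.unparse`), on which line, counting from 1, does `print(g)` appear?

6

Transformed code:
def run(c):
    c = c - (30 + g)
    factor = nums
    parts = [nums % (factor + count) for count in g]
    factor = parts
    print(g)
    return c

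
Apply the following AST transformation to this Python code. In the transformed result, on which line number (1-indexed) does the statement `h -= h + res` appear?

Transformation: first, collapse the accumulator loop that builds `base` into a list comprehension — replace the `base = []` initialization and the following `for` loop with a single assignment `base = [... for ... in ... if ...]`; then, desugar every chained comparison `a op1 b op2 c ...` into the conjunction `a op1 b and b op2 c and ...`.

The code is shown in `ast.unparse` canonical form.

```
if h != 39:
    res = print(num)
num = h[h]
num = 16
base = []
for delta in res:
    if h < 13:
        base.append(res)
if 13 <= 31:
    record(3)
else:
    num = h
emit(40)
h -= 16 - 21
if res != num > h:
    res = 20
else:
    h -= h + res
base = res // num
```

15

Transformed code:
if h != 39:
    res = print(num)
num = h[h]
num = 16
base = [res for delta in res if h < 13]
if 13 <= 31:
    record(3)
else:
    num = h
emit(40)
h -= 16 - 21
if res != num and num > h:
    res = 20
else:
    h -= h + res
base = res // num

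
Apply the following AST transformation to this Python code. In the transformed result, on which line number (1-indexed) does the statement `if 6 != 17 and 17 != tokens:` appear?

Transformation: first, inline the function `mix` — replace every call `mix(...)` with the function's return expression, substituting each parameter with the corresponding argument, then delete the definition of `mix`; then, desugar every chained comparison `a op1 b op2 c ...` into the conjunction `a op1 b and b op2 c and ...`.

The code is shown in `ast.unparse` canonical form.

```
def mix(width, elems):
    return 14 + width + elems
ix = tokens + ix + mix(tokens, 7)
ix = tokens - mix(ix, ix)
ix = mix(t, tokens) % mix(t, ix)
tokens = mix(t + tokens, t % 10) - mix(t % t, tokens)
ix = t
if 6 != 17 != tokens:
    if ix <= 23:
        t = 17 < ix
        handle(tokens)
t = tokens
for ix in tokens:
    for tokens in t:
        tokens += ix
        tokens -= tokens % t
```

Transformed code:
ix = tokens + ix + (14 + tokens + 7)
ix = tokens - (14 + ix + ix)
ix = (14 + t + tokens) % (14 + t + ix)
tokens = 14 + (t + tokens) + t % 10 - (14 + t % t + tokens)
ix = t
if 6 != 17 and 17 != tokens:
    if ix <= 23:
        t = 17 < ix
        handle(tokens)
t = tokens
for ix in tokens:
    for tokens in t:
        tokens += ix
        tokens -= tokens % t

6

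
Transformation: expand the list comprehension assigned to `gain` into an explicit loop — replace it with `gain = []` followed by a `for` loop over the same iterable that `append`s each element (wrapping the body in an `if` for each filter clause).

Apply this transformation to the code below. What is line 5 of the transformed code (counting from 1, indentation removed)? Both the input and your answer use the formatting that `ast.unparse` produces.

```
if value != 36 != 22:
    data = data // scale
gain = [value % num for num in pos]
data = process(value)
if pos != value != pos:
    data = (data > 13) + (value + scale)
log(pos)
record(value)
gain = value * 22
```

gain.append(value % num)

Transformed code:
if value != 36 != 22:
    data = data // scale
gain = []
for num in pos:
    gain.append(value % num)
data = process(value)
if pos != value != pos:
    data = (data > 13) + (value + scale)
log(pos)
record(value)
gain = value * 22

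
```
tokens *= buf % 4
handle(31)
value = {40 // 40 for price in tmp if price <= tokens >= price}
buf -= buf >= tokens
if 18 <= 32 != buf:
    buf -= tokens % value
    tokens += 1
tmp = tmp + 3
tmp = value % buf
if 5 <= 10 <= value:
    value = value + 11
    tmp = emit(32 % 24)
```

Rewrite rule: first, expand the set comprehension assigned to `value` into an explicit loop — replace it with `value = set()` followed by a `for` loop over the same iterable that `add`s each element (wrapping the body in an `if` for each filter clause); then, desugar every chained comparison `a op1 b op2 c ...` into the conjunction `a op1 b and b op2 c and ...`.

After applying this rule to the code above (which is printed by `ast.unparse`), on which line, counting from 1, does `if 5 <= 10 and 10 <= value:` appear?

13

Transformed code:
tokens *= buf % 4
handle(31)
value = set()
for price in tmp:
    if price <= tokens and tokens >= price:
        value.add(40 // 40)
buf -= buf >= tokens
if 18 <= 32 and 32 != buf:
    buf -= tokens % value
    tokens += 1
tmp = tmp + 3
tmp = value % buf
if 5 <= 10 and 10 <= value:
    value = value + 11
    tmp = emit(32 % 24)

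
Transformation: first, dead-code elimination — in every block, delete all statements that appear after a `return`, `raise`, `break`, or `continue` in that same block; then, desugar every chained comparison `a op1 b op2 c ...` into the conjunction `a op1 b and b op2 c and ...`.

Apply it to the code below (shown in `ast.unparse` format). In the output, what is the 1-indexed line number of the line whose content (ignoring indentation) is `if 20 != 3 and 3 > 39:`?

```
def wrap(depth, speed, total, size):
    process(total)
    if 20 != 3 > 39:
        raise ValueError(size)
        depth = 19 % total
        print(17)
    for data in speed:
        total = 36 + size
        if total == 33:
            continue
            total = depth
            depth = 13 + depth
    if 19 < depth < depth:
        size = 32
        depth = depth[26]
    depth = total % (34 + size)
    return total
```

3

Transformed code:
def wrap(depth, speed, total, size):
    process(total)
    if 20 != 3 and 3 > 39:
        raise ValueError(size)
    for data in speed:
        total = 36 + size
        if total == 33:
            continue
    if 19 < depth and depth < depth:
        size = 32
        depth = depth[26]
    depth = total % (34 + size)
    return total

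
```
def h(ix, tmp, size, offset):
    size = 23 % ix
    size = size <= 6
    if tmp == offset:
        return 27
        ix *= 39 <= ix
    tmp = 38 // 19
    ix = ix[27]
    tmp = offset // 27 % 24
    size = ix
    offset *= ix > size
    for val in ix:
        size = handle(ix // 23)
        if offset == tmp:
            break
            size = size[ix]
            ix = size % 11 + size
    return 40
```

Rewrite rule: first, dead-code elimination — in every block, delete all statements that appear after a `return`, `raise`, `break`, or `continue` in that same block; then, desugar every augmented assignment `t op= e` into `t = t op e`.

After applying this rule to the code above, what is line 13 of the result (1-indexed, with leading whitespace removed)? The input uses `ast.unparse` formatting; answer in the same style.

Transformed code:
def h(ix, tmp, size, offset):
    size = 23 % ix
    size = size <= 6
    if tmp == offset:
        return 27
    tmp = 38 // 19
    ix = ix[27]
    tmp = offset // 27 % 24
    size = ix
    offset = offset * (ix > size)
    for val in ix:
        size = handle(ix // 23)
        if offset == tmp:
            break
    return 40

if offset == tmp:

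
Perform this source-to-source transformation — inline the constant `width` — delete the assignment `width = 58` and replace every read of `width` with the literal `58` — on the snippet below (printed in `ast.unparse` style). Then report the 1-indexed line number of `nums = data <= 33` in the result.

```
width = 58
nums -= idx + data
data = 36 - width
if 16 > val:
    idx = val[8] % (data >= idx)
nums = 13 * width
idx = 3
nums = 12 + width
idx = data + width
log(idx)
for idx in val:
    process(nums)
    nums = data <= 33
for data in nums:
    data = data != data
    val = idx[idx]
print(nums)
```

Transformed code:
nums -= idx + data
data = 36 - 58
if 16 > val:
    idx = val[8] % (data >= idx)
nums = 13 * 58
idx = 3
nums = 12 + 58
idx = data + 58
log(idx)
for idx in val:
    process(nums)
    nums = data <= 33
for data in nums:
    data = data != data
    val = idx[idx]
print(nums)

12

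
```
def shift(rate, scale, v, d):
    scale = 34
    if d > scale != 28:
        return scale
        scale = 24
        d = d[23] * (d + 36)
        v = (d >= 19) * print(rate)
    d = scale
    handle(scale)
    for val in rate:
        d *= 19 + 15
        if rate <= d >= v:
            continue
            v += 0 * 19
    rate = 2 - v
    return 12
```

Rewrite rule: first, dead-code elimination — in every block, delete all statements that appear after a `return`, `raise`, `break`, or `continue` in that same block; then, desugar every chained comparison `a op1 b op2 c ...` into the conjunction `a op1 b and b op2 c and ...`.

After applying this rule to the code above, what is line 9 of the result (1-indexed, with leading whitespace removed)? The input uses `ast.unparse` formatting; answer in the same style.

Transformed code:
def shift(rate, scale, v, d):
    scale = 34
    if d > scale and scale != 28:
        return scale
    d = scale
    handle(scale)
    for val in rate:
        d *= 19 + 15
        if rate <= d and d >= v:
            continue
    rate = 2 - v
    return 12

if rate <= d and d >= v:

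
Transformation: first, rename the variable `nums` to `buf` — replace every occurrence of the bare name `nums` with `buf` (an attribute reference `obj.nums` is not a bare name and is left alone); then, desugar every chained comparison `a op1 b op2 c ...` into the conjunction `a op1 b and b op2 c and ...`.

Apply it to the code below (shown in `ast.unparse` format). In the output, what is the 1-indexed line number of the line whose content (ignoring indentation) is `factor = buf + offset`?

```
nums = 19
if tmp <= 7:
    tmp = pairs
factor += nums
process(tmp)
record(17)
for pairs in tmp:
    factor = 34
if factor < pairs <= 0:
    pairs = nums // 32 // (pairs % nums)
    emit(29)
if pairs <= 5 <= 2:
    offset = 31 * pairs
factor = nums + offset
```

Transformed code:
buf = 19
if tmp <= 7:
    tmp = pairs
factor += buf
process(tmp)
record(17)
for pairs in tmp:
    factor = 34
if factor < pairs and pairs <= 0:
    pairs = buf // 32 // (pairs % buf)
    emit(29)
if pairs <= 5 and 5 <= 2:
    offset = 31 * pairs
factor = buf + offset

14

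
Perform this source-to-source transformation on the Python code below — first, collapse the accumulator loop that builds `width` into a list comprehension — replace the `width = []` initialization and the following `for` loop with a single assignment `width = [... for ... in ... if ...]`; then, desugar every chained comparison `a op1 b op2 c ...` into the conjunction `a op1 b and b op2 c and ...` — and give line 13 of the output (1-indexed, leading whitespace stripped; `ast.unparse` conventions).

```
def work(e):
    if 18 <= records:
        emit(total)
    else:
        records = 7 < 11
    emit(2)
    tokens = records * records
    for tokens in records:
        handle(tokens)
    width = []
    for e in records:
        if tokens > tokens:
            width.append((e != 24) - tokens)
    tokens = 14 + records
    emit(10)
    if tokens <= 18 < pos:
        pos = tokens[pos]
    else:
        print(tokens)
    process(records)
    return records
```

Transformed code:
def work(e):
    if 18 <= records:
        emit(total)
    else:
        records = 7 < 11
    emit(2)
    tokens = records * records
    for tokens in records:
        handle(tokens)
    width = [(e != 24) - tokens for e in records if tokens > tokens]
    tokens = 14 + records
    emit(10)
    if tokens <= 18 and 18 < pos:
        pos = tokens[pos]
    else:
        print(tokens)
    process(records)
    return records

if tokens <= 18 and 18 < pos:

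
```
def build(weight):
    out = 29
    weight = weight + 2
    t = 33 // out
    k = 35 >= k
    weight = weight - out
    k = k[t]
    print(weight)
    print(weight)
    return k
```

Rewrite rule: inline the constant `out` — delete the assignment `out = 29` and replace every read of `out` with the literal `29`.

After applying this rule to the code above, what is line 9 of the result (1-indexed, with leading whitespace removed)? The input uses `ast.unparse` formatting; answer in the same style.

Transformed code:
def build(weight):
    weight = weight + 2
    t = 33 // 29
    k = 35 >= k
    weight = weight - 29
    k = k[t]
    print(weight)
    print(weight)
    return k

return k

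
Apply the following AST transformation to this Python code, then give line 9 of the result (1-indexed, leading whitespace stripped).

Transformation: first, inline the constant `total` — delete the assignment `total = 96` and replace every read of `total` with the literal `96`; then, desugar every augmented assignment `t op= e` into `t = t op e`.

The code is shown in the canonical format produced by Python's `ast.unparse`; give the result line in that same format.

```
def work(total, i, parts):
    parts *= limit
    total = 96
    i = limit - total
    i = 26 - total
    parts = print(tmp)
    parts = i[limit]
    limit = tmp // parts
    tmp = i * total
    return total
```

return 96

Transformed code:
def work(total, i, parts):
    parts = parts * limit
    i = limit - 96
    i = 26 - 96
    parts = print(tmp)
    parts = i[limit]
    limit = tmp // parts
    tmp = i * 96
    return 96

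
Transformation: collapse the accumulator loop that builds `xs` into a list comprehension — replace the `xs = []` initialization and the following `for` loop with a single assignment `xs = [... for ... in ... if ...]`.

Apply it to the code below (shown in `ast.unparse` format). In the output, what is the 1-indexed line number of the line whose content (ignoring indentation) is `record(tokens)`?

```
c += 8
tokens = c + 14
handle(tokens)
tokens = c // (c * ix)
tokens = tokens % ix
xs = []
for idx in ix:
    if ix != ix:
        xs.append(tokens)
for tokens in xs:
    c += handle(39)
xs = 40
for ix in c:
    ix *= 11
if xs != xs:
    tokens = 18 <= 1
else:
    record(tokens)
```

15

Transformed code:
c += 8
tokens = c + 14
handle(tokens)
tokens = c // (c * ix)
tokens = tokens % ix
xs = [tokens for idx in ix if ix != ix]
for tokens in xs:
    c += handle(39)
xs = 40
for ix in c:
    ix *= 11
if xs != xs:
    tokens = 18 <= 1
else:
    record(tokens)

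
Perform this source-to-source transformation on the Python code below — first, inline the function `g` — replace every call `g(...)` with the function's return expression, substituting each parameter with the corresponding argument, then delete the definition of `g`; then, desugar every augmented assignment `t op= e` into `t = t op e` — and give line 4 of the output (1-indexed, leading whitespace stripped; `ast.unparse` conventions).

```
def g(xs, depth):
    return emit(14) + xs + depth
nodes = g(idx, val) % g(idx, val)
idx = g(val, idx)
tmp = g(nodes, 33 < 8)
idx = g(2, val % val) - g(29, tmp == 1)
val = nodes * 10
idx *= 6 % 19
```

Transformed code:
nodes = (emit(14) + idx + val) % (emit(14) + idx + val)
idx = emit(14) + val + idx
tmp = emit(14) + nodes + (33 < 8)
idx = emit(14) + 2 + val % val - (emit(14) + 29 + (tmp == 1))
val = nodes * 10
idx = idx * (6 % 19)

idx = emit(14) + 2 + val % val - (emit(14) + 29 + (tmp == 1))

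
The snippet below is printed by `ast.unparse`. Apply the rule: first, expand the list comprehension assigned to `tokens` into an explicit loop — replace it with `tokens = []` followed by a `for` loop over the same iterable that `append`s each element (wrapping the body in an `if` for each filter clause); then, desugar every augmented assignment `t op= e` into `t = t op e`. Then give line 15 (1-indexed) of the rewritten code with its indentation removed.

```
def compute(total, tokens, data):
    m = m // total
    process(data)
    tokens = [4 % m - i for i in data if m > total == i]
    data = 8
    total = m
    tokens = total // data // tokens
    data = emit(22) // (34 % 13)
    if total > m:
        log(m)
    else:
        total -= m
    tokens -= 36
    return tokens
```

total = total - m

Transformed code:
def compute(total, tokens, data):
    m = m // total
    process(data)
    tokens = []
    for i in data:
        if m > total == i:
            tokens.append(4 % m - i)
    data = 8
    total = m
    tokens = total // data // tokens
    data = emit(22) // (34 % 13)
    if total > m:
        log(m)
    else:
        total = total - m
    tokens = tokens - 36
    return tokens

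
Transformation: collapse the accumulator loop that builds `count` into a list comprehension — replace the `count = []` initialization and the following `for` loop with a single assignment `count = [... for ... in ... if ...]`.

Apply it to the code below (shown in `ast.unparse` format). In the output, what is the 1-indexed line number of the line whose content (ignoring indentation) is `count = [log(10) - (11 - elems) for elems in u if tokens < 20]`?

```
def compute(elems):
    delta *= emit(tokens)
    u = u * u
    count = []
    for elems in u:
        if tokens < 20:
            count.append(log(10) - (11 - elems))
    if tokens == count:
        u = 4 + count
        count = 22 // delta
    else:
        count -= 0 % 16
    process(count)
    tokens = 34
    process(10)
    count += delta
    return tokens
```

Transformed code:
def compute(elems):
    delta *= emit(tokens)
    u = u * u
    count = [log(10) - (11 - elems) for elems in u if tokens < 20]
    if tokens == count:
        u = 4 + count
        count = 22 // delta
    else:
        count -= 0 % 16
    process(count)
    tokens = 34
    process(10)
    count += delta
    return tokens

4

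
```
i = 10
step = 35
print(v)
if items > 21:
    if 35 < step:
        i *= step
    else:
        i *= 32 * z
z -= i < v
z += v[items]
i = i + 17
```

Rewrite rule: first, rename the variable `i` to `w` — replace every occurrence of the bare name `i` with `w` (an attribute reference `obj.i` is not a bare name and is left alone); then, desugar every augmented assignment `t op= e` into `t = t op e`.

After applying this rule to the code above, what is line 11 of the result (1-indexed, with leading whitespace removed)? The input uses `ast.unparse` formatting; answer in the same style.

Transformed code:
w = 10
step = 35
print(v)
if items > 21:
    if 35 < step:
        w = w * step
    else:
        w = w * (32 * z)
z = z - (w < v)
z = z + v[items]
w = w + 17

w = w + 17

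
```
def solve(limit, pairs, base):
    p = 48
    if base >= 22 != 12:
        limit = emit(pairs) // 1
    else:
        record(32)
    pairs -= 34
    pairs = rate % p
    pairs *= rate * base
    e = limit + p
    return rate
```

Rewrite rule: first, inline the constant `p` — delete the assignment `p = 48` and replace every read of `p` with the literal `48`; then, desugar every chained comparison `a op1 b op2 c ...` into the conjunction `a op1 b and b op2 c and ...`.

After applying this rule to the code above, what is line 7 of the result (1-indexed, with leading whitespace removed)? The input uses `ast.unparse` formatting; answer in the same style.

Transformed code:
def solve(limit, pairs, base):
    if base >= 22 and 22 != 12:
        limit = emit(pairs) // 1
    else:
        record(32)
    pairs -= 34
    pairs = rate % 48
    pairs *= rate * base
    e = limit + 48
    return rate

pairs = rate % 48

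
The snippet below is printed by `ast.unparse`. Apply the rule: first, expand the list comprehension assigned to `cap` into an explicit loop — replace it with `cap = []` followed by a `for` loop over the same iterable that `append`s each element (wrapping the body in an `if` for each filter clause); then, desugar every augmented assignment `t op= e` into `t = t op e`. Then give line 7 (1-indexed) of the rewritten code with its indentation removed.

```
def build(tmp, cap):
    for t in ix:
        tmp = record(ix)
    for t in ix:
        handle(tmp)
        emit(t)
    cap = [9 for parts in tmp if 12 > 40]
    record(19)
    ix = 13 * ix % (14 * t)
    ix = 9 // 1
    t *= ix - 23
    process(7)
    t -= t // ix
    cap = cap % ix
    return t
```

Transformed code:
def build(tmp, cap):
    for t in ix:
        tmp = record(ix)
    for t in ix:
        handle(tmp)
        emit(t)
    cap = []
    for parts in tmp:
        if 12 > 40:
            cap.append(9)
    record(19)
    ix = 13 * ix % (14 * t)
    ix = 9 // 1
    t = t * (ix - 23)
    process(7)
    t = t - t // ix
    cap = cap % ix
    return t

cap = []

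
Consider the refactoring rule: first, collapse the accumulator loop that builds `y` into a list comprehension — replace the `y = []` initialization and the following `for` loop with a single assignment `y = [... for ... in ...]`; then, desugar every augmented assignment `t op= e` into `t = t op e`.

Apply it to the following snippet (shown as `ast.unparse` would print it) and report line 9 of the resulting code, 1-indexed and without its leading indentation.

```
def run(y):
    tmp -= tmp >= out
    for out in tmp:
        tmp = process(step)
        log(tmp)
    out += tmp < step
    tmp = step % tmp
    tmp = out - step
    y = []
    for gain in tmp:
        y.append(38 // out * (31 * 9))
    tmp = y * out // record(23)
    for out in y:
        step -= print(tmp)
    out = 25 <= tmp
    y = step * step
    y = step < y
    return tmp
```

Transformed code:
def run(y):
    tmp = tmp - (tmp >= out)
    for out in tmp:
        tmp = process(step)
        log(tmp)
    out = out + (tmp < step)
    tmp = step % tmp
    tmp = out - step
    y = [38 // out * (31 * 9) for gain in tmp]
    tmp = y * out // record(23)
    for out in y:
        step = step - print(tmp)
    out = 25 <= tmp
    y = step * step
    y = step < y
    return tmp

y = [38 // out * (31 * 9) for gain in tmp]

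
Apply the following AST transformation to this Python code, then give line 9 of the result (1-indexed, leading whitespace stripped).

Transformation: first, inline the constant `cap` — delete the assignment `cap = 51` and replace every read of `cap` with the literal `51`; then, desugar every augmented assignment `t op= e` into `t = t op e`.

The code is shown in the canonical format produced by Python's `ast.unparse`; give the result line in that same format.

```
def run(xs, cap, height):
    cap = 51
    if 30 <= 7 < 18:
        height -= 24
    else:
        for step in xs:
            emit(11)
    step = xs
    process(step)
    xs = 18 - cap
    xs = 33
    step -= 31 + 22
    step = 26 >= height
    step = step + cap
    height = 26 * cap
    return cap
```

xs = 18 - 51

Transformed code:
def run(xs, cap, height):
    if 30 <= 7 < 18:
        height = height - 24
    else:
        for step in xs:
            emit(11)
    step = xs
    process(step)
    xs = 18 - 51
    xs = 33
    step = step - (31 + 22)
    step = 26 >= height
    step = step + 51
    height = 26 * 51
    return 51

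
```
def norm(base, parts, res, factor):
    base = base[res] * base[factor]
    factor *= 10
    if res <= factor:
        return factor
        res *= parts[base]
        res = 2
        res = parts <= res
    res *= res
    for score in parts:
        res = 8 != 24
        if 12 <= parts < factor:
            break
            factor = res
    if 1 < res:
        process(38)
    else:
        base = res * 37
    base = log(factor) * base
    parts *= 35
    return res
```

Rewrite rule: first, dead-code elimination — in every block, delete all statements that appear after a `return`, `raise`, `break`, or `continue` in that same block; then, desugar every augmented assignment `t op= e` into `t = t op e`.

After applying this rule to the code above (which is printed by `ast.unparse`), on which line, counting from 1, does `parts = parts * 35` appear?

Transformed code:
def norm(base, parts, res, factor):
    base = base[res] * base[factor]
    factor = factor * 10
    if res <= factor:
        return factor
    res = res * res
    for score in parts:
        res = 8 != 24
        if 12 <= parts < factor:
            break
    if 1 < res:
        process(38)
    else:
        base = res * 37
    base = log(factor) * base
    parts = parts * 35
    return res

16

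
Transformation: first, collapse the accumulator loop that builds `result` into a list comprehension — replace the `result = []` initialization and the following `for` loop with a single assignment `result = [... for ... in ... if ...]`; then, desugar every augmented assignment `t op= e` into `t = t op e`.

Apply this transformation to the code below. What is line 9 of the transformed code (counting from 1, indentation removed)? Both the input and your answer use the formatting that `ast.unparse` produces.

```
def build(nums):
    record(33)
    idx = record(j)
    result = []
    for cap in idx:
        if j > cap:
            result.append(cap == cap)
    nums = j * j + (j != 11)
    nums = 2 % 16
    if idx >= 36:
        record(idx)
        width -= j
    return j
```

Transformed code:
def build(nums):
    record(33)
    idx = record(j)
    result = [cap == cap for cap in idx if j > cap]
    nums = j * j + (j != 11)
    nums = 2 % 16
    if idx >= 36:
        record(idx)
        width = width - j
    return j

width = width - j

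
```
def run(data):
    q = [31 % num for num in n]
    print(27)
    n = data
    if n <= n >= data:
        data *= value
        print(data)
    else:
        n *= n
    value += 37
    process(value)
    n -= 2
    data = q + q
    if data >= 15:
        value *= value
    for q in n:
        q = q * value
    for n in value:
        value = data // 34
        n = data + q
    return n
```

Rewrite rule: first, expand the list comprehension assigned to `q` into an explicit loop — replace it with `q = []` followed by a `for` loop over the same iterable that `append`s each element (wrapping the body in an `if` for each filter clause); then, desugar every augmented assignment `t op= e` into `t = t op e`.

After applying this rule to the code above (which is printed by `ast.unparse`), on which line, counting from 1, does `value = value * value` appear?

17

Transformed code:
def run(data):
    q = []
    for num in n:
        q.append(31 % num)
    print(27)
    n = data
    if n <= n >= data:
        data = data * value
        print(data)
    else:
        n = n * n
    value = value + 37
    process(value)
    n = n - 2
    data = q + q
    if data >= 15:
        value = value * value
    for q in n:
        q = q * value
    for n in value:
        value = data // 34
        n = data + q
    return n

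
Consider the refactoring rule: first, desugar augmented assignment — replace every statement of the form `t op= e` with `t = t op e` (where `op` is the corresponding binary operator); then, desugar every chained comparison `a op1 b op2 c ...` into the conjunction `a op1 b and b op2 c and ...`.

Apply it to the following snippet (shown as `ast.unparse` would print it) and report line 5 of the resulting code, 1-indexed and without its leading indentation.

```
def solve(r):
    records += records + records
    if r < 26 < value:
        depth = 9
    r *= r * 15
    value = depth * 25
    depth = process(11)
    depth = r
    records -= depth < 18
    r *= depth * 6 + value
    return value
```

r = r * (r * 15)

Transformed code:
def solve(r):
    records = records + (records + records)
    if r < 26 and 26 < value:
        depth = 9
    r = r * (r * 15)
    value = depth * 25
    depth = process(11)
    depth = r
    records = records - (depth < 18)
    r = r * (depth * 6 + value)
    return value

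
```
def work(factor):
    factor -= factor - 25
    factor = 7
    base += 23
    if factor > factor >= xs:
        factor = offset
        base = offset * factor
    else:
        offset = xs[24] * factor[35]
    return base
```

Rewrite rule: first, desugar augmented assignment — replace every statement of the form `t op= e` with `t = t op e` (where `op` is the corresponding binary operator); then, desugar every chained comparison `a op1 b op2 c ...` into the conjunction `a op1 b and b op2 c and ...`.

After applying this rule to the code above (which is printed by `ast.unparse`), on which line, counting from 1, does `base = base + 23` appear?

4

Transformed code:
def work(factor):
    factor = factor - (factor - 25)
    factor = 7
    base = base + 23
    if factor > factor and factor >= xs:
        factor = offset
        base = offset * factor
    else:
        offset = xs[24] * factor[35]
    return base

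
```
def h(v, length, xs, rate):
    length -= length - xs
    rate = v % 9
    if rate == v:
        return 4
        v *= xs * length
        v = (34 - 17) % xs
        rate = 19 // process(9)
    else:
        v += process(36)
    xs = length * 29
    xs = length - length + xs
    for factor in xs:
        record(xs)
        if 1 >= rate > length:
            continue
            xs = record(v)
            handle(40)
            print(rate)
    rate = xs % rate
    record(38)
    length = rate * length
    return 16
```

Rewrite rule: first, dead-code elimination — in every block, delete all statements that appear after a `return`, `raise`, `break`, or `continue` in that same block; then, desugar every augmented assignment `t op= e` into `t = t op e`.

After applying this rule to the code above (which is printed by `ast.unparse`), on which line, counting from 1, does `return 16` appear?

Transformed code:
def h(v, length, xs, rate):
    length = length - (length - xs)
    rate = v % 9
    if rate == v:
        return 4
    else:
        v = v + process(36)
    xs = length * 29
    xs = length - length + xs
    for factor in xs:
        record(xs)
        if 1 >= rate > length:
            continue
    rate = xs % rate
    record(38)
    length = rate * length
    return 16

17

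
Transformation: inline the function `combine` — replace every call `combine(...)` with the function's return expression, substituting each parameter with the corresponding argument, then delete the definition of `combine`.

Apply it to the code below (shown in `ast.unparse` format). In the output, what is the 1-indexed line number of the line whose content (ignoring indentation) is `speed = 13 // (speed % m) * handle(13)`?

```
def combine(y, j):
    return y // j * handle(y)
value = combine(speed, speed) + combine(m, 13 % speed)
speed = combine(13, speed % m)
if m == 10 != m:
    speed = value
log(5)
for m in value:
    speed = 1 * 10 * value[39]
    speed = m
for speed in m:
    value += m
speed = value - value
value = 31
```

2

Transformed code:
value = speed // speed * handle(speed) + m // (13 % speed) * handle(m)
speed = 13 // (speed % m) * handle(13)
if m == 10 != m:
    speed = value
log(5)
for m in value:
    speed = 1 * 10 * value[39]
    speed = m
for speed in m:
    value += m
speed = value - value
value = 31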